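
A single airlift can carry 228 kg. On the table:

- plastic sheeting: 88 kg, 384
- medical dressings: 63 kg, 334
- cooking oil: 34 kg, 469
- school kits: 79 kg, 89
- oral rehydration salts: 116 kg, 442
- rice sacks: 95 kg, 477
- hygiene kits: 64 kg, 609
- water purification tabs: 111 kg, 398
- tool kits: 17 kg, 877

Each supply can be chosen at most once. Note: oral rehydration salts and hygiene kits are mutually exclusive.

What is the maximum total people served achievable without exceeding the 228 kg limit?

2432

By people served per kg: tool kits 51.59, cooking oil 13.79, hygiene kits 9.52, medical dressings 5.30 lead.
The ratio heuristic lands on medical dressings + cooking oil + hygiene kits + tool kits (2289) but leaves 50 kg idle.
Replace medical dressings with rice sacks: the trade gains 143 net, giving 2432 at 210 kg.
The closest alternative, cooking oil + hygiene kits + water purification tabs + tool kits, reaches only 2353.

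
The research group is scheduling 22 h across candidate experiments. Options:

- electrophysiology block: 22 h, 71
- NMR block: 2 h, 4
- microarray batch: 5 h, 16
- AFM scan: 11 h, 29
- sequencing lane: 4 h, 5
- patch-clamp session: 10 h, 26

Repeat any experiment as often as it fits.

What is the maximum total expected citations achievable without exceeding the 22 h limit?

71

Density check — electrophysiology block 3.23, microarray batch 3.20, AFM scan 2.64 are the best per h.
Best packing: electrophysiology block — 22 h, 71 total.
Every other selection either busts 22 h or fails to beat 71.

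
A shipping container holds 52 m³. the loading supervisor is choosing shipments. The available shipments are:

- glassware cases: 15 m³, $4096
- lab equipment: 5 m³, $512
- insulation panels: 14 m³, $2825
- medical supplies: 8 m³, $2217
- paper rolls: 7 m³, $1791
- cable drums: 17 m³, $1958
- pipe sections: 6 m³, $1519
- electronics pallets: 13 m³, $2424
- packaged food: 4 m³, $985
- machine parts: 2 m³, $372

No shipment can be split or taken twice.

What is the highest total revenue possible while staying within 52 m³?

Ranking by ratio (revenue/m³): medical supplies 277.12, glassware cases 273.07, paper rolls 255.86, pipe sections 253.17.
A density-first pass picks glassware cases + lab equipment + medical supplies + paper rolls + pipe sections + packaged food + machine parts — 11492 at 47 m³.
Replace lab equipment and packaged food with insulation panels: the trade gains 1328 net, giving 12820 at 52 m³.
No other feasible combination exceeds 12820.

12820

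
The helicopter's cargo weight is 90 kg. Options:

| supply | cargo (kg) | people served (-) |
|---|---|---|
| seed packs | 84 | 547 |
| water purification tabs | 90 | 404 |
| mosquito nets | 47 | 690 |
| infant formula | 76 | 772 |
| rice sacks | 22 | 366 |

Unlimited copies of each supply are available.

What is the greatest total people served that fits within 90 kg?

4×rice sacks uses 88 of the 90 kg and totals 1464.
The spare 2 kg is too small for any remaining supply, and no exchange beats 1464.

1464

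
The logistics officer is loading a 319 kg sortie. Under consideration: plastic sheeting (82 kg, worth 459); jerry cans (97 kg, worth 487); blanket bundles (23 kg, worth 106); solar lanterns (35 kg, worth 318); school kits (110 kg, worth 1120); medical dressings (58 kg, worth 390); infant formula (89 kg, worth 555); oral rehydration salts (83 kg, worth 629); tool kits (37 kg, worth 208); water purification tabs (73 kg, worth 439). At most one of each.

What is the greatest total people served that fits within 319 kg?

2622

A density-first pass picks blanket bundles + solar lanterns + school kits + medical dressings + oral rehydration salts — 2563 at 309 kg.
Dropping blanket bundles and medical dressings frees 81 kg; slotting in infant formula (89 kg) lifts the total to 2622 at 317 kg.
Next best is blanket bundles + solar lanterns + school kits + medical dressings + oral rehydration salts at 2563 (309 kg) — short by 59.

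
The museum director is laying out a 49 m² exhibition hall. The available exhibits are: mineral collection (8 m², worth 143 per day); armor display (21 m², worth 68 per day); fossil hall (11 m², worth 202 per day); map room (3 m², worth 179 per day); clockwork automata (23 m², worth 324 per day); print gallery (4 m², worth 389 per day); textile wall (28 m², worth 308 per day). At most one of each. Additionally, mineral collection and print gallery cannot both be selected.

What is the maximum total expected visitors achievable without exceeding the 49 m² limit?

1094

Best packing: fossil hall + map room + clockwork automata + print gallery — 41 m², 1094 total.
Next best is fossil hall + map room + print gallery + textile wall at 1078 (46 m²) — short by 16.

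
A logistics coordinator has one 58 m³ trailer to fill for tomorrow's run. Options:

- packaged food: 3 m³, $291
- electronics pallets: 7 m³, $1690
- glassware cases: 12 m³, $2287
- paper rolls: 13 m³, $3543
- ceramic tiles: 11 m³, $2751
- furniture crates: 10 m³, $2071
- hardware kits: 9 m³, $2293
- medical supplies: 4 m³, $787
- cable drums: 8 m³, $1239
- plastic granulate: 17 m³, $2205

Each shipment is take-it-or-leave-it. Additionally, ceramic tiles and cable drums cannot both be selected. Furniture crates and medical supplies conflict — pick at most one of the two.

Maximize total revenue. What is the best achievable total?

13351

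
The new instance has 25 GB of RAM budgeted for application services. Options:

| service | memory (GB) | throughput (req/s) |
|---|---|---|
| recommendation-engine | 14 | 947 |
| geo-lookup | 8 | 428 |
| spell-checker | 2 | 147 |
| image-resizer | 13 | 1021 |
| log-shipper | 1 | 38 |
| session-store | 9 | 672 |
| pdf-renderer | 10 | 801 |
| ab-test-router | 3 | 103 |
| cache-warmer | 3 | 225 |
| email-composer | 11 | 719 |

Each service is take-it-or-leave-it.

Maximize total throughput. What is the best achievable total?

1969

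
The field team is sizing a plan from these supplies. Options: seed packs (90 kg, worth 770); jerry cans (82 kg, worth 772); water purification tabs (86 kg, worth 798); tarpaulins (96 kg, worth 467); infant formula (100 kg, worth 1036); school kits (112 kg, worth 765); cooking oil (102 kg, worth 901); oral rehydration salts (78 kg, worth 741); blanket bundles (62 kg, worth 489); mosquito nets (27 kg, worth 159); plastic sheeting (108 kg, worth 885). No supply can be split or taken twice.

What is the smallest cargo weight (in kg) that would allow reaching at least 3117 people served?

342

Need the lightest bundle worth ≥ 3117.
Taking infant formula + cooking oil + oral rehydration salts + blanket bundles gives 3167 (≥ 3117) for 342 kg.
Any bundle with less than 342 kg falls short of 3117.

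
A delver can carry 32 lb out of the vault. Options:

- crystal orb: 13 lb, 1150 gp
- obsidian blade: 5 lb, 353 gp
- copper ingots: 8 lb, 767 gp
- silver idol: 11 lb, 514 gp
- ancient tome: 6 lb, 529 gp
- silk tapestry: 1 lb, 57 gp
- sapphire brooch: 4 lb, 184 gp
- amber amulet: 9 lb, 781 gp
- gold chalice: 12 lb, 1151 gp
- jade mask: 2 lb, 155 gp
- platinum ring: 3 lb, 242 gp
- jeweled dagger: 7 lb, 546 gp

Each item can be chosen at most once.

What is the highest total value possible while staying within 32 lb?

Greedy by ratio would take copper ingots + ancient tome + silk tapestry + gold chalice + jade mask + platinum ring: 32 lb used, total 2901.
Replace ancient tome and silk tapestry and jade mask with amber amulet: the trade gains 40 net, giving 2941 at 32 lb.
The closest alternative, copper ingots + silk tapestry + amber amulet + gold chalice + jade mask, reaches only 2911.

2941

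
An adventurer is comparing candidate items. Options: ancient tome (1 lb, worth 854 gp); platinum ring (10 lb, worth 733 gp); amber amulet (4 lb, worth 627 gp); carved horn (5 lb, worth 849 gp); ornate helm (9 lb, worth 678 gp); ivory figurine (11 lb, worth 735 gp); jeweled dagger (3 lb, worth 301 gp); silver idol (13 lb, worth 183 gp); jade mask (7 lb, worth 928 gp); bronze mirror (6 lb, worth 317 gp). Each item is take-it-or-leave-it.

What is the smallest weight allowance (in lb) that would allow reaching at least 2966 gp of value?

Need the lightest bundle worth ≥ 2966.
Taking ancient tome + amber amulet + carved horn + jade mask gives 3258 (≥ 2966) for 17 lb.
No combination under 17 lb hits 2966.

17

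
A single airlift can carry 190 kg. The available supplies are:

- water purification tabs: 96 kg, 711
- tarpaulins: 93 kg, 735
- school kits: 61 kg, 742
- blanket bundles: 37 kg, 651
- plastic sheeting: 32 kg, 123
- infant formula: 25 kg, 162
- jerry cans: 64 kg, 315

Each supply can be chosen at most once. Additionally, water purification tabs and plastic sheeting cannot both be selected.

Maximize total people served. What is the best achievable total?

1870

By people served per kg: blanket bundles 17.59, school kits 12.16, tarpaulins 7.90, water purification tabs 7.41 lead.
Best packing: school kits + blanket bundles + infant formula + jerry cans — 187 kg, 1870 total.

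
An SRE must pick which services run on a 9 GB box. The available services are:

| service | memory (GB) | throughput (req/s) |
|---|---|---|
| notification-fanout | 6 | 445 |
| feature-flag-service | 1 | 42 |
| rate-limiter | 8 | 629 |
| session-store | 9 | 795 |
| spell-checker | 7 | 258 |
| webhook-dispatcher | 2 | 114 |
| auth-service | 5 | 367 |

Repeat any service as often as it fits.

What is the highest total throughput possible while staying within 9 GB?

795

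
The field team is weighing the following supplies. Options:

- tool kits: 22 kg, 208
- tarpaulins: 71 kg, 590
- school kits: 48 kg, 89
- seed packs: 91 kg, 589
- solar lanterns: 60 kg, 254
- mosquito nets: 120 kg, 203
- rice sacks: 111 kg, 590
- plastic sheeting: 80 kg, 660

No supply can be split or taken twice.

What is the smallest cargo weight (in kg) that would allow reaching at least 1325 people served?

173

Minimise kg subject to total people served ≥ 1325.
tool kits + tarpaulins + plastic sheeting: 1458 people served at 173 kg.
Below 173 kg the best achievable stays under 1325.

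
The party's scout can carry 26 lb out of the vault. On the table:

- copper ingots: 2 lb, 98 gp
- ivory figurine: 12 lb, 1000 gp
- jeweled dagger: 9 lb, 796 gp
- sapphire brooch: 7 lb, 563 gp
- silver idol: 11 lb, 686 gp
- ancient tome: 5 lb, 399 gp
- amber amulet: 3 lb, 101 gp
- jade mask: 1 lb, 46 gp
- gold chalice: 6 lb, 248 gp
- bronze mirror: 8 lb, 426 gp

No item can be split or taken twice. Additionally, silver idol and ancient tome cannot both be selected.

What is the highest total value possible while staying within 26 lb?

Taking ivory figurine + jeweled dagger + ancient tome: 26 lb used, 2195 in value.
Every other selection either busts 26 lb or breaks a pairing rule or fails to beat 2195.

2195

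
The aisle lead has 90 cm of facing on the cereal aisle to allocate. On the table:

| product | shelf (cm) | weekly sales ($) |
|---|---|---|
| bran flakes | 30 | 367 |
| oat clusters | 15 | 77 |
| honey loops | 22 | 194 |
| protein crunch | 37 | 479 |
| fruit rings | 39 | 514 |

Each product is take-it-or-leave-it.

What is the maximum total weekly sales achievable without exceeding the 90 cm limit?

1040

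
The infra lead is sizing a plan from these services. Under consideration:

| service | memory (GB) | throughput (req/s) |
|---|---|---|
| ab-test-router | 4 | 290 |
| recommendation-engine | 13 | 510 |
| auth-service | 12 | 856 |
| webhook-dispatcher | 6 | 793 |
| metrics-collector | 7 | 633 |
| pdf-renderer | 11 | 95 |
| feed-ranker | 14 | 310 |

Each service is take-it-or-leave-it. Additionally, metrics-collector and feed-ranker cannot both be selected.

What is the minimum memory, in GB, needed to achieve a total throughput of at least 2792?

Need the lightest bundle worth ≥ 2792.
recommendation-engine + auth-service + webhook-dispatcher + metrics-collector: 2792 throughput at 38 GB.
Below 38 GB the best achievable stays under 2792.

38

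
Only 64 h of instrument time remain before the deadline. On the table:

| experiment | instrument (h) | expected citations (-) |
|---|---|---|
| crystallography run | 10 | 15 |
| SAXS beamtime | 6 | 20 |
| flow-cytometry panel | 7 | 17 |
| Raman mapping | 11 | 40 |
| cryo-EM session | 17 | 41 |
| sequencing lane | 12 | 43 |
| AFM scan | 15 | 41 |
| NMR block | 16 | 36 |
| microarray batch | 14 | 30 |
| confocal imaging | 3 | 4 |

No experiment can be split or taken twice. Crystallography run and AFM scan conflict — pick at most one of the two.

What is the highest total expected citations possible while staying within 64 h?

189

SAXS beamtime + Raman mapping + cryo-EM session + sequencing lane + AFM scan + confocal imaging uses 64 of the 64 h and totals 189.
Next best is SAXS beamtime + Raman mapping + cryo-EM session + sequencing lane + AFM scan at 185 (61 h) — short by 4.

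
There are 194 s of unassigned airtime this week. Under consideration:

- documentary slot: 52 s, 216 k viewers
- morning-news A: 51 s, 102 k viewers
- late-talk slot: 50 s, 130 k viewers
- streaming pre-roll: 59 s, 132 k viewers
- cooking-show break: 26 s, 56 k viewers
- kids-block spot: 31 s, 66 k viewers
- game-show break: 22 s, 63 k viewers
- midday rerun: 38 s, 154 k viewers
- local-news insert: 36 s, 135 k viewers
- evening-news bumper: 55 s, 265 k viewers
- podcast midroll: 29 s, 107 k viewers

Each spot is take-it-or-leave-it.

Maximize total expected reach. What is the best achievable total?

786

Filling by ratio: documentary slot + midday rerun + local-news insert + evening-news bumper for 770, with 13 s left unused.
Replace midday rerun with game-show break + podcast midroll: the trade gains 16 net, giving 786 at 194 s.
Runner-up documentary slot + midday rerun + local-news insert + evening-news bumper tops out at 770.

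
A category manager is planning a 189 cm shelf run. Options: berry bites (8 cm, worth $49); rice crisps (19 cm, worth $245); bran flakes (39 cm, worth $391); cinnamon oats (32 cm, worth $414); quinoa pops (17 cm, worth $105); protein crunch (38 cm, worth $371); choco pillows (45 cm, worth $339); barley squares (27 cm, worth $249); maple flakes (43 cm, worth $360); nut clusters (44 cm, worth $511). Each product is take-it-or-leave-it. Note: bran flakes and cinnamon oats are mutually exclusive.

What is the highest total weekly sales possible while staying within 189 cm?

1950

Density check — cinnamon oats 12.94, rice crisps 12.89, nut clusters 11.61, bran flakes 10.03 are the best per cm.
Taking berry bites + rice crisps + cinnamon oats + protein crunch + maple flakes + nut clusters: 184 cm used, 1950 in weekly sales.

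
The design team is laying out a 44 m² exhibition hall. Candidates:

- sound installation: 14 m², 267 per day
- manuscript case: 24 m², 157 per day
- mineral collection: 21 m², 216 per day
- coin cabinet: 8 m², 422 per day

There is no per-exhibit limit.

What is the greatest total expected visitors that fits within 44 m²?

Ranking by ratio (expected visitors/m²): coin cabinet 52.75, sound installation 19.07, mineral collection 10.29.
5×coin cabinet uses 40 of the 44 m² and totals 2110.
Nothing else within 44 m² beats 2110.

2110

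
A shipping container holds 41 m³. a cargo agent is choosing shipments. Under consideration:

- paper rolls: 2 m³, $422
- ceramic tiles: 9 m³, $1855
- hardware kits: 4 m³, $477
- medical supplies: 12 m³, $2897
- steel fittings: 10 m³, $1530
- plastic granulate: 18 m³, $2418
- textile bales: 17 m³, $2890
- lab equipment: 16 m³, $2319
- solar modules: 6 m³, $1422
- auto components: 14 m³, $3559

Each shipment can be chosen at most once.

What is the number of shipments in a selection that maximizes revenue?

4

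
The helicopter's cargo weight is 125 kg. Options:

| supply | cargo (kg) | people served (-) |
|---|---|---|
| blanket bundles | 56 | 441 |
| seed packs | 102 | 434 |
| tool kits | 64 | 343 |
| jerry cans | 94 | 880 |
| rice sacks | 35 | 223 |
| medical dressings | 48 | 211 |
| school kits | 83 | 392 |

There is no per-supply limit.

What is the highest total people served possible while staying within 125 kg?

882

Density check — jerry cans 9.36, blanket bundles 7.88, rice sacks 6.37, tool kits 5.36 are the best per kg.
The ratio heuristic lands on jerry cans (880) but leaves 31 kg idle.
Replace jerry cans with 2×blanket bundles: the trade gains 2 net, giving 882 at 112 kg.
No other feasible combination exceeds 882.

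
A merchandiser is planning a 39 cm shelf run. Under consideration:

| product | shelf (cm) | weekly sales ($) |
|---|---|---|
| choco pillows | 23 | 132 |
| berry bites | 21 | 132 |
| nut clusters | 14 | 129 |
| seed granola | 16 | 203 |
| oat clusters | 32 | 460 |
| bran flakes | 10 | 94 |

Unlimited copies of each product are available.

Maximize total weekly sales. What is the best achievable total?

460

The ratio ordering already packs tightly: oat clusters, 32 cm, 460.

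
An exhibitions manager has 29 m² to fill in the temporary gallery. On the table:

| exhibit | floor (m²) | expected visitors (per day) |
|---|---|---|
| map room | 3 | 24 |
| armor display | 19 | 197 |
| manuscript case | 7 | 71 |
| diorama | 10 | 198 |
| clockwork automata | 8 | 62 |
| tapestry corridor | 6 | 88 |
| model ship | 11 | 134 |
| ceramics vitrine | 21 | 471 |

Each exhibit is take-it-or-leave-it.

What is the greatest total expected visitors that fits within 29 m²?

559

Ranking by ratio (expected visitors/m²): ceramics vitrine 22.43, diorama 19.80, tapestry corridor 14.67.
Tapestry corridor + ceramics vitrine uses 27 of the 29 m² and totals 559.
An exhaustive check of the 256 subsets confirms 559.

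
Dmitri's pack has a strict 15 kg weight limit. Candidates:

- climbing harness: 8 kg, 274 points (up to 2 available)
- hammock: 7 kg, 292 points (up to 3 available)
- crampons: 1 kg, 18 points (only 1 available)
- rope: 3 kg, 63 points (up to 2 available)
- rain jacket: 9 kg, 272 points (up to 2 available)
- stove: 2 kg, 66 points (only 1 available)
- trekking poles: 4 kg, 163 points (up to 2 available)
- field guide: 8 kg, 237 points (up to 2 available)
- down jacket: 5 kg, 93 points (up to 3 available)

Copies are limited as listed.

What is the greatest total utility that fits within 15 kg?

618

Greedy by ratio would take 2×hammock + crampons: 15 kg used, total 602.
Replace hammock and crampons with 2×trekking poles: the trade gains 16 net, giving 618 at 15 kg.
Every other selection either busts 15 kg or exceeds an availability limit or fails to beat 618.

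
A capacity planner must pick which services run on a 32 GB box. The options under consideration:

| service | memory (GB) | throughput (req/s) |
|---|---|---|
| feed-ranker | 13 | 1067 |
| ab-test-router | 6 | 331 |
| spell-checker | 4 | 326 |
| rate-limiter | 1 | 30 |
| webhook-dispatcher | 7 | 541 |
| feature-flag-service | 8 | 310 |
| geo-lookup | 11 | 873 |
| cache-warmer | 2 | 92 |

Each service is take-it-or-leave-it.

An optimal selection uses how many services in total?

The maximum throughput within 32 GB is 2511.
One optimal bundle: feed-ranker + rate-limiter + webhook-dispatcher + geo-lookup (32 GB).
Every optimal selection uses 4 services.

4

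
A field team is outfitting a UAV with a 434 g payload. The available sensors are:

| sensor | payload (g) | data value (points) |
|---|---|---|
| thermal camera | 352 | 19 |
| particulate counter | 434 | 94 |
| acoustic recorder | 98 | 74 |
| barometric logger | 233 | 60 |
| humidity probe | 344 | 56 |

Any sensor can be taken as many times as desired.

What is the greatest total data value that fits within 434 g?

296

Ranking by ratio (data value/g): acoustic recorder 0.76, barometric logger 0.26, particulate counter 0.22, humidity probe 0.16.
4×acoustic recorder uses 392 of the 434 g and totals 296.
No other feasible combination exceeds 296.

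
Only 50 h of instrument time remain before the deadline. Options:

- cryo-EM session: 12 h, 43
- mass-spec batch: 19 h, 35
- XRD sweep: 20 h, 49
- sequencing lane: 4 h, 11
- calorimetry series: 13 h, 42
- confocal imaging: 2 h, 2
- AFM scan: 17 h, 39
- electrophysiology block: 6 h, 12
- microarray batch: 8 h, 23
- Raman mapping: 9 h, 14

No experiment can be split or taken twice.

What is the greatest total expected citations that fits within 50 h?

147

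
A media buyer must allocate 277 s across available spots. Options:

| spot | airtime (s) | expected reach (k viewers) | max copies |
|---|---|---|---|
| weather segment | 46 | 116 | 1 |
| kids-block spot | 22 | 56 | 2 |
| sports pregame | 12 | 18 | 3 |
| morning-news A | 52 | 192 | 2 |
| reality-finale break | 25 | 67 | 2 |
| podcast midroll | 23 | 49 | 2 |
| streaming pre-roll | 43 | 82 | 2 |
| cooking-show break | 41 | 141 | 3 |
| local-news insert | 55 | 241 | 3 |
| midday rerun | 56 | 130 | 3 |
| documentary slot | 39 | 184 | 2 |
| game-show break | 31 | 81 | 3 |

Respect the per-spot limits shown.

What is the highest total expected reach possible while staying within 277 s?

1172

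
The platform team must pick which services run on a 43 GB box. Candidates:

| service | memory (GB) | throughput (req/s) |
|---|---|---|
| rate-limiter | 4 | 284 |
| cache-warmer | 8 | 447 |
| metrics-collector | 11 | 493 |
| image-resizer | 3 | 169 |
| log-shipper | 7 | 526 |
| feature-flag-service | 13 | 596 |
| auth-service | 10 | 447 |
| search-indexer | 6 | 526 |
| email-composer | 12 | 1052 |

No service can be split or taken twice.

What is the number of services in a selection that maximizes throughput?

6

Optimal total is 3050.
rate-limiter + metrics-collector + image-resizer + log-shipper + search-indexer + email-composer hits 3050 at 43 GB.
Any selection reaching 3050 contains exactly 6 services.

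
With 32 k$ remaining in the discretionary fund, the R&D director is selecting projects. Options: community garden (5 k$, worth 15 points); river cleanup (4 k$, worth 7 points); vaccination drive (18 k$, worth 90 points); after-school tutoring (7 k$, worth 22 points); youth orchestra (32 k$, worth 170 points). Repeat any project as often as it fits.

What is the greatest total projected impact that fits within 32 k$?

170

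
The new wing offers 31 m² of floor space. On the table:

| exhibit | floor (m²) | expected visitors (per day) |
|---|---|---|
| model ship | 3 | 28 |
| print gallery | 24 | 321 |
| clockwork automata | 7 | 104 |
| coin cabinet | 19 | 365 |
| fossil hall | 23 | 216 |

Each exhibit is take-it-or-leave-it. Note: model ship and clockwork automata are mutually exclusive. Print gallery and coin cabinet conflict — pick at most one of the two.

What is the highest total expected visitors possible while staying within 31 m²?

Clockwork automata + coin cabinet uses 26 of the 31 m² and totals 469.
An exhaustive check of the 32 subsets confirms 469.

469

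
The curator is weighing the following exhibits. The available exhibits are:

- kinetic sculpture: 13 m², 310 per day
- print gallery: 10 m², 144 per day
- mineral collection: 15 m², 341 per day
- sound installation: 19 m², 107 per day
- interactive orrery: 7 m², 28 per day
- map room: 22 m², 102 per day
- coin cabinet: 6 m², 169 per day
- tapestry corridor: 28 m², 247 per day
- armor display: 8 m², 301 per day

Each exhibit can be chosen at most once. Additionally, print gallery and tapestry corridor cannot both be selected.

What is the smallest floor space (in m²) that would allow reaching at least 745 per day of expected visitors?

Look for the lowest-floor combination reaching 745.
kinetic sculpture + coin cabinet + armor display: 780 expected visitors at 27 m².
Below 27 m² the best achievable stays under 745.

27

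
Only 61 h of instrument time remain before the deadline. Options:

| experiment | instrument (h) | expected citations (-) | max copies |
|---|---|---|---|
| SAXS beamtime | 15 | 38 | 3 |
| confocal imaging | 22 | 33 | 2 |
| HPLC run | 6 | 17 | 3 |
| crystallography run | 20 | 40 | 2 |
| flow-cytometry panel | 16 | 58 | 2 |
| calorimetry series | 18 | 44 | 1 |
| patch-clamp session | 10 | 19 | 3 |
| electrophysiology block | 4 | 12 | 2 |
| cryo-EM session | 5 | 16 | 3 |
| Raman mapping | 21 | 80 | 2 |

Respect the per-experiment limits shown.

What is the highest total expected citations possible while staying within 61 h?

220

By expected citations per h: Raman mapping 3.81, flow-cytometry panel 3.62, cryo-EM session 3.20, electrophysiology block 3.00 lead.
Taking the top-ratio experiments first gives flow-cytometry panel + 2×Raman mapping for 218 (58 h).
The 16 h tied up in flow-cytometry panel is better spent on electrophysiology block + 3×cryo-EM session — total rises to 220 (61 h).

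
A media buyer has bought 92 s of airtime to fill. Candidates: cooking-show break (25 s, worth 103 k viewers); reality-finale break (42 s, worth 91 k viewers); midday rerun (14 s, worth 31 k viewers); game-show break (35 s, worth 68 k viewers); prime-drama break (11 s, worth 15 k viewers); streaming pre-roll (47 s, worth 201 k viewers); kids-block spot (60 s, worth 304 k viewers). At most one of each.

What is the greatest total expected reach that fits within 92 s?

407

The ratio ordering already packs tightly: cooking-show break + kids-block spot, 85 s, 407.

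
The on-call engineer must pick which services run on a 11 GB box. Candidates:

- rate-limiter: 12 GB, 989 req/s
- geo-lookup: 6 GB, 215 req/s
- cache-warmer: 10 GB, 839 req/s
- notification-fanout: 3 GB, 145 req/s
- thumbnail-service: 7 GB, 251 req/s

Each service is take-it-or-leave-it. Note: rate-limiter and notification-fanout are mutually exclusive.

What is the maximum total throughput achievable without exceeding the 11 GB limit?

By throughput per GB: cache-warmer 83.90, rate-limiter 82.42, notification-fanout 48.33, thumbnail-service 35.86 lead.
Best packing: cache-warmer — 10 GB, 839 total.
No other feasible combination exceeds 839.

839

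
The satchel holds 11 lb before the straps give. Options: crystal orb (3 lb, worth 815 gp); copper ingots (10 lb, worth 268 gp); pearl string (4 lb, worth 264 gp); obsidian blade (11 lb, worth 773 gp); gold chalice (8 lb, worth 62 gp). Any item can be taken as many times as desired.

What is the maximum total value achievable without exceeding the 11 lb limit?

Best packing: 3×crystal orb — 9 lb, 2445 total.
Nothing else within 11 lb beats 2445.

2445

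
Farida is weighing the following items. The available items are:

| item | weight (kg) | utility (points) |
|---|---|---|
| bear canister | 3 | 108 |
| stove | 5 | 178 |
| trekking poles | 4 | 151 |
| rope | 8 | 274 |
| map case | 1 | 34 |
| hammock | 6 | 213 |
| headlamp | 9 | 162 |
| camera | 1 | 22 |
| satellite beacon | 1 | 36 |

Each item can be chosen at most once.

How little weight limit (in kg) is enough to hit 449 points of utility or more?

Look for the lowest-weight combination reaching 449.
stove + rope: 452 utility at 13 kg.
Below 13 kg the best achievable stays under 449.

13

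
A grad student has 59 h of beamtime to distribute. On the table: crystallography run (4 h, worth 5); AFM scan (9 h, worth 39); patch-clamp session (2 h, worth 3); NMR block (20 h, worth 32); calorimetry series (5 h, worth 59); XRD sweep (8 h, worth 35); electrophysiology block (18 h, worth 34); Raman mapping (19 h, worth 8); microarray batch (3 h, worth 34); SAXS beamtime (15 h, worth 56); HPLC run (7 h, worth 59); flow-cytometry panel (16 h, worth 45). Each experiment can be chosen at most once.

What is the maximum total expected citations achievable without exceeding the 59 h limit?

297

Taking the top-ratio experiments first gives crystallography run + AFM scan + patch-clamp session + calorimetry series + XRD sweep + microarray batch + SAXS beamtime + HPLC run for 290 (53 h).
Replace patch-clamp session and XRD sweep with flow-cytometry panel: the trade gains 7 net, giving 297 at 59 h.
Runner-up AFM scan + patch-clamp session + calorimetry series + microarray batch + SAXS beamtime + HPLC run + flow-cytometry panel tops out at 295.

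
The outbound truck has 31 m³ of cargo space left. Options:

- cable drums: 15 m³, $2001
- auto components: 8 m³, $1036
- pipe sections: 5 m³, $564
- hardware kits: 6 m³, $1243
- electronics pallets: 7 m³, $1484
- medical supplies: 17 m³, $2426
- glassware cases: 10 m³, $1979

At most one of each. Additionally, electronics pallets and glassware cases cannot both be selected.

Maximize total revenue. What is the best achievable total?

5223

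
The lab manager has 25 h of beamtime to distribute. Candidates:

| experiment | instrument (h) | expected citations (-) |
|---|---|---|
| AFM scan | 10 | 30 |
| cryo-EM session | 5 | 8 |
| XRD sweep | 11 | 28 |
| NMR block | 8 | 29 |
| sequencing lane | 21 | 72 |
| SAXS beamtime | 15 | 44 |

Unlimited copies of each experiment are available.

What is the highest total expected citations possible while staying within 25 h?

87

Best packing: 3×NMR block — 24 h, 87 total.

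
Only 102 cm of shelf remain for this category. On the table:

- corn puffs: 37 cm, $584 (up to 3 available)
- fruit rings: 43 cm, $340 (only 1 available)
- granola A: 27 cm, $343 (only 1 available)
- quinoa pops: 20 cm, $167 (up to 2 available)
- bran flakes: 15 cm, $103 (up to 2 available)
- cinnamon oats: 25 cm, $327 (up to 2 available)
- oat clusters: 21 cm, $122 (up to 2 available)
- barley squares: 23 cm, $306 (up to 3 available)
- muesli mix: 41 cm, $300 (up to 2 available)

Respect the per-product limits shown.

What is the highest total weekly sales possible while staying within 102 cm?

The ratio heuristic lands on 2×corn puffs + barley squares (1474) but leaves 5 cm idle.
Replace barley squares with granola A: the trade gains 37 net, giving 1511 at 101 cm.
Every other selection either busts 102 cm or exceeds an availability limit or fails to beat 1511.

1511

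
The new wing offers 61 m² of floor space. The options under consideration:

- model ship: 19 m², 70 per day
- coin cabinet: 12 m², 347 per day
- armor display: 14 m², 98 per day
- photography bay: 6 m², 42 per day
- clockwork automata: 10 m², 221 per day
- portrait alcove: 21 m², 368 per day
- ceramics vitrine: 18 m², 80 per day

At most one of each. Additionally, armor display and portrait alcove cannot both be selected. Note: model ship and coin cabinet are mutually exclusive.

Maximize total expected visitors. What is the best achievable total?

1016

By expected visitors per m²: coin cabinet 28.92, clockwork automata 22.10, portrait alcove 17.52 lead.
Taking coin cabinet + clockwork automata + portrait alcove + ceramics vitrine: 61 m² used, 1016 in expected visitors.
No other feasible combination exceeds 1016.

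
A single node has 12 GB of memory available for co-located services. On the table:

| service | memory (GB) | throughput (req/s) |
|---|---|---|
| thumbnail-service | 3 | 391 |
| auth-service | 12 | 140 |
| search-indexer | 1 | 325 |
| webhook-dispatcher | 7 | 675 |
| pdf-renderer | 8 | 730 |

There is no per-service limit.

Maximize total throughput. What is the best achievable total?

3900

By throughput per GB: search-indexer 325.00, thumbnail-service 130.33, webhook-dispatcher 96.43 lead.
The ratio ordering already packs tightly: 12×search-indexer, 12 GB, 3900.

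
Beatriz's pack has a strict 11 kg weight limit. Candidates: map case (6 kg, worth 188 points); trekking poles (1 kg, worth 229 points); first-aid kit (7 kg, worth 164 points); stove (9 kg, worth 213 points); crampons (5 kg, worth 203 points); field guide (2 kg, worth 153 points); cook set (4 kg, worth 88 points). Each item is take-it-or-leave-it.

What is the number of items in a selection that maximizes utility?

3

The maximum utility within 11 kg is 585.
trekking poles + crampons + field guide hits 585 at 8 kg.
Any selection reaching 585 contains exactly 3 items.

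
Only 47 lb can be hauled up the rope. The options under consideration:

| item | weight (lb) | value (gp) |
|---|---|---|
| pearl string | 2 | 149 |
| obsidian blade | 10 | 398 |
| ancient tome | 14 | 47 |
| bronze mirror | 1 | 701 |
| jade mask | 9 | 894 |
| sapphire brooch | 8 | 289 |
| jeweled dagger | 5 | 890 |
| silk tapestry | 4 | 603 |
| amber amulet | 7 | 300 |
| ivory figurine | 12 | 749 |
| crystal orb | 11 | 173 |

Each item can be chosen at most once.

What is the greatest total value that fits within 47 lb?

4426

Filling by ratio: pearl string + bronze mirror + jade mask + jeweled dagger + silk tapestry + amber amulet + ivory figurine for 4286, with 7 lb left unused.
The 2 lb tied up in pearl string is better spent on sapphire brooch — total rises to 4426 (46 lb).
Runner-up pearl string + obsidian blade + bronze mirror + jade mask + jeweled dagger + silk tapestry + ivory figurine tops out at 4384.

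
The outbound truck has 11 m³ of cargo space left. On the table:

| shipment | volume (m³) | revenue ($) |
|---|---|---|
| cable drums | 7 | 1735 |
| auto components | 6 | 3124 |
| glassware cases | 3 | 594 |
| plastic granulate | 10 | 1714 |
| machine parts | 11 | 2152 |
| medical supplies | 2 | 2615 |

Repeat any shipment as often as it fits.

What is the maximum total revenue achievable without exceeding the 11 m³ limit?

13075

5×medical supplies uses 10 of the 11 m³ and totals 13075.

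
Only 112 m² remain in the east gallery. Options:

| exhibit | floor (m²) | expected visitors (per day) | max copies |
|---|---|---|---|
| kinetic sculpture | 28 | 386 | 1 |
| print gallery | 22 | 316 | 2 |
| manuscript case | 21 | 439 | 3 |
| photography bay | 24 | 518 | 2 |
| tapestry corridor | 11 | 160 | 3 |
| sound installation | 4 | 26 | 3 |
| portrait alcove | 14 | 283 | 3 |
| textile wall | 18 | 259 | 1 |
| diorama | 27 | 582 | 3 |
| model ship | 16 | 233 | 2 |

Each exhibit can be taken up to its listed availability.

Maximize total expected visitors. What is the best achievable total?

By expected visitors per m²: photography bay 21.58, diorama 21.56, manuscript case 20.90 lead.
Greedy by ratio would take 2×photography bay + 2×sound installation + 2×diorama: 110 m² used, total 2252.
The 62 m² tied up in 2×sound installation and 2×diorama is better spent on 3×manuscript case — total rises to 2353 (111 m²).

2353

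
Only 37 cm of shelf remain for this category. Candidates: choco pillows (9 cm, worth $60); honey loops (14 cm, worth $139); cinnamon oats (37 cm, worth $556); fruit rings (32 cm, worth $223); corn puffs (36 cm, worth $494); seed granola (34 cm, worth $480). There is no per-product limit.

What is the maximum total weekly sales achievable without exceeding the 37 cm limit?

556

Ranking by ratio (weekly sales/cm): cinnamon oats 15.03, seed granola 14.12, corn puffs 13.72, honey loops 9.93.
Best packing: cinnamon oats — 37 cm, 556 total.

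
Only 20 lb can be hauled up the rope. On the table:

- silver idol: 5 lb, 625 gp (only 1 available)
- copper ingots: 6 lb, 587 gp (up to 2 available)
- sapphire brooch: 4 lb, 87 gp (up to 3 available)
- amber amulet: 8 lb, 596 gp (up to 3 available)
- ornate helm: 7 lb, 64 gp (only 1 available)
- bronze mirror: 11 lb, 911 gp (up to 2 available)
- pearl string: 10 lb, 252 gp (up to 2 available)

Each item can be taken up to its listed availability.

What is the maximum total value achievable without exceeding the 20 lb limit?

1808

By value per lb: silver idol 125.00, copper ingots 97.83, bronze mirror 82.82, amber amulet 74.50 lead.
Greedy by ratio would take silver idol + 2×copper ingots: 17 lb used, total 1799.
Dropping copper ingots frees 6 lb; slotting in amber amulet (8 lb) lifts the total to 1808 at 19 lb.
No other feasible combination exceeds 1808.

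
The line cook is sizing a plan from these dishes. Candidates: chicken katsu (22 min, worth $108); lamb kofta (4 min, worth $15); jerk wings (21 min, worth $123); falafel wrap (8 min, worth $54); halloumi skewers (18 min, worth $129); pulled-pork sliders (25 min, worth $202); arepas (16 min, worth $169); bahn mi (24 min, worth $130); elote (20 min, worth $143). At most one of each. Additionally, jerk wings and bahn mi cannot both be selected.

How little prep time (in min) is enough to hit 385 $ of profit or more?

Need the lightest bundle worth ≥ 385.
lamb kofta + pulled-pork sliders + arepas reaches 386 using 45 min.
Below 45 min the best achievable stays under 385.

45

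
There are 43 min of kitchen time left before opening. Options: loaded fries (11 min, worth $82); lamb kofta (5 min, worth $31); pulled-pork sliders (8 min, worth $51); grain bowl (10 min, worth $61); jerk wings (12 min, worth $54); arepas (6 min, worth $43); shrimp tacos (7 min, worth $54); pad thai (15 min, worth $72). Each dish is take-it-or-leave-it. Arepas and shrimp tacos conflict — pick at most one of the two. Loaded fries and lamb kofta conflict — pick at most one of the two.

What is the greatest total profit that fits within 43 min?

269

Best packing: loaded fries + grain bowl + shrimp tacos + pad thai — 43 min, 269 total.
Next best is loaded fries + pulled-pork sliders + shrimp tacos + pad thai at 259 (41 min) — short by 10.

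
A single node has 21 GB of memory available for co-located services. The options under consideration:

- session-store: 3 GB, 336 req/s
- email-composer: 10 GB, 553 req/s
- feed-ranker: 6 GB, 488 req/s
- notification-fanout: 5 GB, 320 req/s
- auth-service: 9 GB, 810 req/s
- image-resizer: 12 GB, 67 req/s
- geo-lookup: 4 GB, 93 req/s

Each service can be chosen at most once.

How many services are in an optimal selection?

Best achievable throughput is 1634.
session-store + feed-ranker + auth-service hits 1634 at 18 GB.
Any selection reaching 1634 contains exactly 3 services.

3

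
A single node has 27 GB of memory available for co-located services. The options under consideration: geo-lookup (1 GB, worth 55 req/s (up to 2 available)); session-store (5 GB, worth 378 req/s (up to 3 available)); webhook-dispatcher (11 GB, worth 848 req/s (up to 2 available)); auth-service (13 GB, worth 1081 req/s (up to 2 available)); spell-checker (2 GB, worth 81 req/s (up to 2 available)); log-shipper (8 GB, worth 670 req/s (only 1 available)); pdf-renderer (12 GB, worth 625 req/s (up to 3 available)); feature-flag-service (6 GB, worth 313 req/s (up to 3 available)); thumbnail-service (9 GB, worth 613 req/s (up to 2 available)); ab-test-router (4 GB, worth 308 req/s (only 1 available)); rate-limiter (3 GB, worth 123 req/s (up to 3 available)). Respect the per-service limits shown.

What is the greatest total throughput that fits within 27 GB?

A density-first pass picks 2×geo-lookup + auth-service + log-shipper + ab-test-router — 2169 at 27 GB.
Replace geo-lookup and log-shipper and ab-test-router with auth-service: the trade gains 48 net, giving 2217 at 27 GB.
No other feasible combination exceeds 2217.

2217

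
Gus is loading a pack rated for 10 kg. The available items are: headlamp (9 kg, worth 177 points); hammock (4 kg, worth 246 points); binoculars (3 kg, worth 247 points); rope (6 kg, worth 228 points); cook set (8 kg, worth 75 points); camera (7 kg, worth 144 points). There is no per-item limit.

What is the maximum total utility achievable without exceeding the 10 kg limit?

By utility per kg: binoculars 82.33, hammock 61.50, rope 38.00, camera 20.57 lead.
3×binoculars uses 9 of the 10 kg and totals 741.
That's the maximum — no swap from here does better than 741.

741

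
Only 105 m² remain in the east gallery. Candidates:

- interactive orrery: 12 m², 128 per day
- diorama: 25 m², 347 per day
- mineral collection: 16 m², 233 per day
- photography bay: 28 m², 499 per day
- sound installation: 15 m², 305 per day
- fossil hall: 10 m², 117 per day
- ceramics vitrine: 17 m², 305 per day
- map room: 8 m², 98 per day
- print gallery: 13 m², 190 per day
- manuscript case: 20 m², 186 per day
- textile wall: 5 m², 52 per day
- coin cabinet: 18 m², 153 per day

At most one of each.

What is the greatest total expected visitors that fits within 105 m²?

Density check — sound installation 20.33, ceramics vitrine 17.94, photography bay 17.82, print gallery 14.62 are the best per m².
The ratio heuristic lands on mineral collection + photography bay + sound installation + ceramics vitrine + map room + print gallery + textile wall (1682) but leaves 3 m² idle.
Dropping map room frees 8 m²; slotting in fossil hall (10 m²) lifts the total to 1701 at 104 m².
The closest alternative, diorama + photography bay + sound installation + ceramics vitrine + print gallery + textile wall, reaches only 1698.

1701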